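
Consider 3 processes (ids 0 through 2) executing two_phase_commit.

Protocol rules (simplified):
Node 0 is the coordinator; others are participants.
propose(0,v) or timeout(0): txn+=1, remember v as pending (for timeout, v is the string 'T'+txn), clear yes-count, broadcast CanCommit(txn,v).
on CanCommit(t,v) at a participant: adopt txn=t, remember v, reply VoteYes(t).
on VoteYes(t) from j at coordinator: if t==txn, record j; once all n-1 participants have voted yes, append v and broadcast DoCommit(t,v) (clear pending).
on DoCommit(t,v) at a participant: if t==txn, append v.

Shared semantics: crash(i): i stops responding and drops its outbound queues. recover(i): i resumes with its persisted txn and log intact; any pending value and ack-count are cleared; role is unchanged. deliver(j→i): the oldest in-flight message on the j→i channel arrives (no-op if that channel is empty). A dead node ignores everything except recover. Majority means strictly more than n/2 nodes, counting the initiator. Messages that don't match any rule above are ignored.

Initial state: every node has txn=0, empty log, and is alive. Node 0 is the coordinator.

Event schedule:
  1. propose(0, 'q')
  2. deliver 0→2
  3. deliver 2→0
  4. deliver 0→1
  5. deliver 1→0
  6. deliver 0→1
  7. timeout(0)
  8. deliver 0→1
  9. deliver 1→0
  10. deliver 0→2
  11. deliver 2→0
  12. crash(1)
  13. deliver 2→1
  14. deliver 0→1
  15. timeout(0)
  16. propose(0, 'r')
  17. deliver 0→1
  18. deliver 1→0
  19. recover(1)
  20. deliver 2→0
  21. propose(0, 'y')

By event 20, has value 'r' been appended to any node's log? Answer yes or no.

step 1 propose(0,'q'): 0={coor,t=1,log=-}
step 2 deliver 0→2: 2={part,t=1,log=-}
step 3 deliver 2→0: —
step 4 deliver 0→1: 1={part,t=1,log=-}
step 5 deliver 1→0: 0={coor,t=1,log=q}
step 6 deliver 0→1: 1={part,t=1,log=q}
step 7 timeout(0): 0={coor,t=2,log=q}
step 8 deliver 0→1: 1={part,t=2,log=q}
step 9 deliver 1→0: —
step 10 deliver 0→2: 2={part,t=1,log=q}
step 11 deliver 2→0: —
step 12 crash(1): 1={✗part,t=2,log=q}
step 13 deliver 2→1: —
step 14 deliver 0→1: —
step 15 timeout(0): 0={coor,t=3,log=q}
step 16 propose(0,'r'): 0={coor,t=4,log=q}
step 17 deliver 0→1: —
step 18 deliver 1→0: —
step 19 recover(1): 1={part,t=2,log=q}
step 20 deliver 2→0: —

no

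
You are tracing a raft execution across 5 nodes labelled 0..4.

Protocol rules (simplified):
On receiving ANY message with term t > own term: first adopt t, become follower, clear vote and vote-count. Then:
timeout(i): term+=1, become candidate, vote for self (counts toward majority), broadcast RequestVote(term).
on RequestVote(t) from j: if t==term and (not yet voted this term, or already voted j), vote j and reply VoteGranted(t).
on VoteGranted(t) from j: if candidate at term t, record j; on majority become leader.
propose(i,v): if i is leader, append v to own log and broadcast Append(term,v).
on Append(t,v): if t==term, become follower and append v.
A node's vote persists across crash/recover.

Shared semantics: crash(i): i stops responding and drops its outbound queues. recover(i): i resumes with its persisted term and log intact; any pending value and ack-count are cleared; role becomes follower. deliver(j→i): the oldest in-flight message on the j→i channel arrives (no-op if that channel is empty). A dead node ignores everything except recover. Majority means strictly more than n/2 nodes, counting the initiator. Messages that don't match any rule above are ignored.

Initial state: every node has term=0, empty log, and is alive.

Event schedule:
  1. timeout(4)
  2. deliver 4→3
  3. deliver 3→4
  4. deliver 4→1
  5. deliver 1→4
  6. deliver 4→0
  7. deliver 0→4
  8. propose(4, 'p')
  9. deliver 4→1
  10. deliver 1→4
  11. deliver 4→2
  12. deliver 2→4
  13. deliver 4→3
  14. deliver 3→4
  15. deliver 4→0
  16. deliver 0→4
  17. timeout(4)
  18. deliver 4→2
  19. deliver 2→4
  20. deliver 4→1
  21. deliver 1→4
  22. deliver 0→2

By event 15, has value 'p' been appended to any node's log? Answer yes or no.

yes

e1 timeout(4): 4[cand,t=1,-]
e2 deliver 4→3: 3[foll,t=1,-]
e3 deliver 3→4: ·
e4 deliver 4→1: 1[foll,t=1,-]
e5 deliver 1→4: 4[lead,t=1,-]
e6 deliver 4→0: 0[foll,t=1,-]
e7 deliver 0→4: ·
e8 propose(4,'p'): 4[lead,t=1,p]
e9 deliver 4→1: 1[foll,t=1,p]
e10 deliver 1→4: ·
e11 deliver 4→2: 2[foll,t=1,-]
e12 deliver 2→4: ·
e13 deliver 4→3: 3[foll,t=1,p]
e14 deliver 3→4: ·
e15 deliver 4→0: 0[foll,t=1,p]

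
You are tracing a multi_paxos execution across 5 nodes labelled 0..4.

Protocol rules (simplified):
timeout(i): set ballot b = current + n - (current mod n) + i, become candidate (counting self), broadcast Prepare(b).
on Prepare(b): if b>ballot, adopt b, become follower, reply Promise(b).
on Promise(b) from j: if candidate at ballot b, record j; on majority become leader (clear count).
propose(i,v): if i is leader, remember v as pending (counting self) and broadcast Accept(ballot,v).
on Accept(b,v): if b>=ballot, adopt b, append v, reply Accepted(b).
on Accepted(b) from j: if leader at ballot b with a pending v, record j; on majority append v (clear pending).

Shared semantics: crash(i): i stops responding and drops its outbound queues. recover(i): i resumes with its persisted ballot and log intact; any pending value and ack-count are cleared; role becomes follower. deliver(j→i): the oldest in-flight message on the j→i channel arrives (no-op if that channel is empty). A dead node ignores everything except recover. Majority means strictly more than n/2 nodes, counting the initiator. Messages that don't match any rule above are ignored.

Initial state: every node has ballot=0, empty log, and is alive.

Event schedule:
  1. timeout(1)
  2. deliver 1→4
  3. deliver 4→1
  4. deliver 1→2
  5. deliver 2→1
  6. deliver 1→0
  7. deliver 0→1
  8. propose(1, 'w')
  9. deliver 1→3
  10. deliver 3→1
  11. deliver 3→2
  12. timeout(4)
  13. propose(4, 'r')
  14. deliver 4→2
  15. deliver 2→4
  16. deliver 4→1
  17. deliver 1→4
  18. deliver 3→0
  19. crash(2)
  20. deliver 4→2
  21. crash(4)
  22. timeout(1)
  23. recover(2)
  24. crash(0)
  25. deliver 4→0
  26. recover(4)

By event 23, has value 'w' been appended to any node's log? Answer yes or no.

no

e1 timeout(1): 1[cand,b=6,-]
e2 deliver 1→4: 4[foll,b=6,-]
e3 deliver 4→1: ·
e4 deliver 1→2: 2[foll,b=6,-]
e5 deliver 2→1: 1[lead,b=6,-]
e6 deliver 1→0: 0[foll,b=6,-]
e7 deliver 0→1: ·
e8 propose(1,'w'): ·
e9 deliver 1→3: 3[foll,b=6,-]
e10 deliver 3→1: ·
e11 deliver 3→2: ·
e12 timeout(4): 4[cand,b=14,-]
e13 propose(4,'r'): ·
e14 deliver 4→2: 2[foll,b=14,-]
e15 deliver 2→4: ·
e16 deliver 4→1: 1[foll,b=14,-]
e17 deliver 1→4: ·
e18 deliver 3→0: ·
e19 crash(2): 2[✗foll,b=14,-]
e20 deliver 4→2: ·
e21 crash(4): 4[✗cand,b=14,-]
e22 timeout(1): 1[cand,b=16,-]
e23 recover(2): 2[foll,b=14,-]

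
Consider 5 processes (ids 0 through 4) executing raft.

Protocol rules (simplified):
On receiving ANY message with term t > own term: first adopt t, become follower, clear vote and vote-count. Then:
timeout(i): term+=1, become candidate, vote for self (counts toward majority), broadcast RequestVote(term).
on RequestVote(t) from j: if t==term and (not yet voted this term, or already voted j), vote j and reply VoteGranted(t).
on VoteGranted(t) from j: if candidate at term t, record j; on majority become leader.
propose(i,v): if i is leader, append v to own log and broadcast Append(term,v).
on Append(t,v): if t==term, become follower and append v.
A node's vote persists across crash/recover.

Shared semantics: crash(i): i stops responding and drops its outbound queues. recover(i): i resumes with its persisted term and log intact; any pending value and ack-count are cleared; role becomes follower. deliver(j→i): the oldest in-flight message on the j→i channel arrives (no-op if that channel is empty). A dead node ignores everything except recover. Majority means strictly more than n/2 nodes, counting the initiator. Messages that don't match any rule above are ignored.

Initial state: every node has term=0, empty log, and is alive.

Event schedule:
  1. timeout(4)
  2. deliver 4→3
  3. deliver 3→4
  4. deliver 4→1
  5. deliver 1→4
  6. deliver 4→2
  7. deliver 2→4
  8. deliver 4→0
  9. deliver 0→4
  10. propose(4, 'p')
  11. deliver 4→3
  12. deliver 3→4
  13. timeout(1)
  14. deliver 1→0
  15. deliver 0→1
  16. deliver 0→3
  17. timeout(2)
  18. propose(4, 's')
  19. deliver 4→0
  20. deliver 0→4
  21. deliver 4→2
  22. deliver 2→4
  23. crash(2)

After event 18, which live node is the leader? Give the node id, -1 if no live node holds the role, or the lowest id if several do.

4

[1] timeout(4) → N4(cand t1 [-])
[2] deliver 4→3 → N3(foll t1 [-])
[3] deliver 3→4 → ∅
[4] deliver 4→1 → N1(foll t1 [-])
[5] deliver 1→4 → N4(lead t1 [-])
[6] deliver 4→2 → N2(foll t1 [-])
[7] deliver 2→4 → ∅
[8] deliver 4→0 → N0(foll t1 [-])
[9] deliver 0→4 → ∅
[10] propose(4,'p') → N4(lead t1 [p])
[11] deliver 4→3 → N3(foll t1 [p])
[12] deliver 3→4 → ∅
[13] timeout(1) → N1(cand t2 [-])
[14] deliver 1→0 → N0(foll t2 [-])
[15] deliver 0→1 → ∅
[16] deliver 0→3 → ∅
[17] timeout(2) → N2(cand t2 [-])
[18] propose(4,'s') → N4(lead t1 [p,s])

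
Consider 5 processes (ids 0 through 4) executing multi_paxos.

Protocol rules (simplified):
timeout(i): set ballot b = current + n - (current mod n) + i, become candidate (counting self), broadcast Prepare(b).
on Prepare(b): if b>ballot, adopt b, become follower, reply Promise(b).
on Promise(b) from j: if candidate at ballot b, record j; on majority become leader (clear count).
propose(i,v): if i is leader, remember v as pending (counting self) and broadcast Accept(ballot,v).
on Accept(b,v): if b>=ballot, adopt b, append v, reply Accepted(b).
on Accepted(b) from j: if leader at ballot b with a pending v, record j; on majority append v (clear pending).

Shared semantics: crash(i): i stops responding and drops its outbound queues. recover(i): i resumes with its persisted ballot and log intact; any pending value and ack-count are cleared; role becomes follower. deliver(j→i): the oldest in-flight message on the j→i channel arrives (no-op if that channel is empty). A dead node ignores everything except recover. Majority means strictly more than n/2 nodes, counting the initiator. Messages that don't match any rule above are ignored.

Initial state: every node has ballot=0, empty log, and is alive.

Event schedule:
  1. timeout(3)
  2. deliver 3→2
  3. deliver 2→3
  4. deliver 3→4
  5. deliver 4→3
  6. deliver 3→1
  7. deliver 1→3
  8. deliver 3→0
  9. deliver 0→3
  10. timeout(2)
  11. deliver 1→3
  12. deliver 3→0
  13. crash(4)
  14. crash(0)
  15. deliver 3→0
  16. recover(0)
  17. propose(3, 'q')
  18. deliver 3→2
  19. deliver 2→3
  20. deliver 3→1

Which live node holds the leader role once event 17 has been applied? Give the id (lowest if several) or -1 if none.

[1] timeout(3) → N3(cand b8 [-])
[2] deliver 3→2 → N2(foll b8 [-])
[3] deliver 2→3 → ∅
[4] deliver 3→4 → N4(foll b8 [-])
[5] deliver 4→3 → N3(lead b8 [-])
[6] deliver 3→1 → N1(foll b8 [-])
[7] deliver 1→3 → ∅
[8] deliver 3→0 → N0(foll b8 [-])
[9] deliver 0→3 → ∅
[10] timeout(2) → N2(cand b12 [-])
[11] deliver 1→3 → ∅
[12] deliver 3→0 → ∅
[13] crash(4) → N4(✗foll b8 [-])
[14] crash(0) → N0(✗foll b8 [-])
[15] deliver 3→0 → ∅
[16] recover(0) → N0(foll b8 [-])
[17] propose(3,'q') → ∅

3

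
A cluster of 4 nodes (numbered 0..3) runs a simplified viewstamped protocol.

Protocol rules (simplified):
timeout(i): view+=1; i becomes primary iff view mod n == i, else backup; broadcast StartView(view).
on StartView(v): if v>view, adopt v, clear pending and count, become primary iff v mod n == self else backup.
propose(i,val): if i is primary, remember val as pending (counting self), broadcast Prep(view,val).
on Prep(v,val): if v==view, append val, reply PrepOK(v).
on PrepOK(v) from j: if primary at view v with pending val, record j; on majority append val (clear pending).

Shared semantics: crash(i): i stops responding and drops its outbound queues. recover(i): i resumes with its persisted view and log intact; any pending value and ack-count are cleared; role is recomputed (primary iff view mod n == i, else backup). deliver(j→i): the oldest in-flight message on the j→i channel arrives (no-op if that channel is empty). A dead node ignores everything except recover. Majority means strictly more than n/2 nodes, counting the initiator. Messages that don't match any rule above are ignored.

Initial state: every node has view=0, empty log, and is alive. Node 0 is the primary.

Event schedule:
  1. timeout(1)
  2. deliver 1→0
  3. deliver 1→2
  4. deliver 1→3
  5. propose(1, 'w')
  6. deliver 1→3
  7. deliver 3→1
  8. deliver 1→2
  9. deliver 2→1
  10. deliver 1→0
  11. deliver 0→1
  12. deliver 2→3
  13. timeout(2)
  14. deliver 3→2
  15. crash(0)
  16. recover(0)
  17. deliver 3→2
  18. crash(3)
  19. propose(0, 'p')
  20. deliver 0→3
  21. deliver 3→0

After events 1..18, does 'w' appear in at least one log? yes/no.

yes

step 1 timeout(1): 1={prim,v=1,log=-}
step 2 deliver 1→0: 0={back,v=1,log=-}
step 3 deliver 1→2: 2={back,v=1,log=-}
step 4 deliver 1→3: 3={back,v=1,log=-}
step 5 propose(1,'w'): —
step 6 deliver 1→3: 3={back,v=1,log=w}
step 7 deliver 3→1: —
step 8 deliver 1→2: 2={back,v=1,log=w}
step 9 deliver 2→1: 1={prim,v=1,log=w}
step 10 deliver 1→0: 0={back,v=1,log=w}
step 11 deliver 0→1: —
step 12 deliver 2→3: —
step 13 timeout(2): 2={prim,v=2,log=w}
step 14 deliver 3→2: —
step 15 crash(0): 0={✗back,v=1,log=w}
step 16 recover(0): 0={back,v=1,log=w}
step 17 deliver 3→2: —
step 18 crash(3): 3={✗back,v=1,log=w}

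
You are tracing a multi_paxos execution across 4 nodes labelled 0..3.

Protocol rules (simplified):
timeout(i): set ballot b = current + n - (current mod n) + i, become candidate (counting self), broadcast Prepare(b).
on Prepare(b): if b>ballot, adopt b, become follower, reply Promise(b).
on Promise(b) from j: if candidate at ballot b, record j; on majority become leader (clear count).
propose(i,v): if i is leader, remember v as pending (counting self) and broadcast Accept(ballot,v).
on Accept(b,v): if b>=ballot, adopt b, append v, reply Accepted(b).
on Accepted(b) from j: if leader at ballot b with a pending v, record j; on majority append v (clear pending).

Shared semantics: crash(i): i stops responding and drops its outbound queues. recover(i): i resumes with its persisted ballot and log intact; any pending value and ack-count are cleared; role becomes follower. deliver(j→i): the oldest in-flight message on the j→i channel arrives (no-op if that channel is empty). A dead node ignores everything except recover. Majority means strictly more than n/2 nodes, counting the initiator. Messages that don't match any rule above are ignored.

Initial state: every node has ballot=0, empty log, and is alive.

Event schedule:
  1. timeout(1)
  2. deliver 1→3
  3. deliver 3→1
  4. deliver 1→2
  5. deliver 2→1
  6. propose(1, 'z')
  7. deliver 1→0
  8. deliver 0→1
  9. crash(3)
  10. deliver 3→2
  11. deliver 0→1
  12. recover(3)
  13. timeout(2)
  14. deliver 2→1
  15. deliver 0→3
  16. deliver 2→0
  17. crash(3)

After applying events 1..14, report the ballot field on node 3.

5

1. timeout(1):  <1:cand b5 ->
2. deliver 1→3:  <3:foll b5 ->
3. deliver 3→1:  nop
4. deliver 1→2:  <2:foll b5 ->
5. deliver 2→1:  <1:lead b5 ->
6. propose(1,'z'):  nop
7. deliver 1→0:  <0:foll b5 ->
8. deliver 0→1:  nop
9. crash(3):  <3:✗foll b5 ->
10. deliver 3→2:  nop
11. deliver 0→1:  nop
12. recover(3):  <3:foll b5 ->
13. timeout(2):  <2:cand b10 ->
14. deliver 2→1:  <1:foll b10 ->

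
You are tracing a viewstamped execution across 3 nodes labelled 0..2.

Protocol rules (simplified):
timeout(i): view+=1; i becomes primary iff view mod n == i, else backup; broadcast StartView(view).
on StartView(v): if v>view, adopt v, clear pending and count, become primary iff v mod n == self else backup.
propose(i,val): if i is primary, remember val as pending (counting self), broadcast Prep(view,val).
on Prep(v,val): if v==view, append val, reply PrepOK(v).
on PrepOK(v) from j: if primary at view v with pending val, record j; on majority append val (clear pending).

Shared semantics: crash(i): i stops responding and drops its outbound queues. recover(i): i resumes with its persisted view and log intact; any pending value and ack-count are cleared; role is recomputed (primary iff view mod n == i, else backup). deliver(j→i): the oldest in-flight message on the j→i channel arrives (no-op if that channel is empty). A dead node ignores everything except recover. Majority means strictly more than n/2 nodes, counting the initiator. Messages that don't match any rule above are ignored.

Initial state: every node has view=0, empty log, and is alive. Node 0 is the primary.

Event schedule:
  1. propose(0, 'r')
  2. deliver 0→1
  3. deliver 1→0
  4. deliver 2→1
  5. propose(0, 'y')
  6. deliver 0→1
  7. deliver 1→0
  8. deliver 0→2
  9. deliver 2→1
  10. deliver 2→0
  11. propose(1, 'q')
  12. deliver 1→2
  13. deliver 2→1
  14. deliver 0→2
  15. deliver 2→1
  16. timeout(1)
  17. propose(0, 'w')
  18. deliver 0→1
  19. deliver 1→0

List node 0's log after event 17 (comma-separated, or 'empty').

r,y

step 1 propose(0,'r'): —
step 2 deliver 0→1: 1={back,v=0,log=r}
step 3 deliver 1→0: 0={prim,v=0,log=r}
step 4 deliver 2→1: —
step 5 propose(0,'y'): —
step 6 deliver 0→1: 1={back,v=0,log=r,y}
step 7 deliver 1→0: 0={prim,v=0,log=r,y}
step 8 deliver 0→2: 2={back,v=0,log=r}
step 9 deliver 2→1: —
step 10 deliver 2→0: —
step 11 propose(1,'q'): —
step 12 deliver 1→2: —
step 13 deliver 2→1: —
step 14 deliver 0→2: 2={back,v=0,log=r,y}
step 15 deliver 2→1: —
step 16 timeout(1): 1={prim,v=1,log=r,y}
step 17 propose(0,'w'): —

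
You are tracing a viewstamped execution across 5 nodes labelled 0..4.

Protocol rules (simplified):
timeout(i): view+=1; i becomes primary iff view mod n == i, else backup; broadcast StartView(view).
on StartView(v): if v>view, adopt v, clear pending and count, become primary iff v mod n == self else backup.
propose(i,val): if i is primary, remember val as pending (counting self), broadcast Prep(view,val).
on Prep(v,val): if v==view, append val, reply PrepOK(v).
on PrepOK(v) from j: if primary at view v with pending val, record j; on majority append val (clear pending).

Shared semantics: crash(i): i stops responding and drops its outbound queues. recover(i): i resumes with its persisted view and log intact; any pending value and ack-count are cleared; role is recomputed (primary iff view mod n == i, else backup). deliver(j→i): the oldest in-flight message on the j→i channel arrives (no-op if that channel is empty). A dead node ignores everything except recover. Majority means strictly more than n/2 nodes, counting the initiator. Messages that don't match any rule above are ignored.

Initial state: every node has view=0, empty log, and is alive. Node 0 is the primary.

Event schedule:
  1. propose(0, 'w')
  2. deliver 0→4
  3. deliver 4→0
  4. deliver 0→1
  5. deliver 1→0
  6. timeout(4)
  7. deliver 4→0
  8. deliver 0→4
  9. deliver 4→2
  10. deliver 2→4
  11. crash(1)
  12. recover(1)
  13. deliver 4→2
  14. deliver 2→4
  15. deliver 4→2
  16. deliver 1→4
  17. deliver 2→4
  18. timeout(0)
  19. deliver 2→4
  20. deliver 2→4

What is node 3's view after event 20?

0

1. propose(0,'w'):  nop
2. deliver 0→4:  <4:back v0 w>
3. deliver 4→0:  nop
4. deliver 0→1:  <1:back v0 w>
5. deliver 1→0:  <0:prim v0 w>
6. timeout(4):  <4:back v1 w>
7. deliver 4→0:  <0:back v1 w>
8. deliver 0→4:  nop
9. deliver 4→2:  <2:back v1 ->
10. deliver 2→4:  nop
11. crash(1):  <1:✗back v0 w>
12. recover(1):  <1:back v0 w>
13. deliver 4→2:  nop
14. deliver 2→4:  nop
15. deliver 4→2:  nop
16. deliver 1→4:  nop
17. deliver 2→4:  nop
18. timeout(0):  <0:back v2 w>
19. deliver 2→4:  nop
20. deliver 2→4:  nop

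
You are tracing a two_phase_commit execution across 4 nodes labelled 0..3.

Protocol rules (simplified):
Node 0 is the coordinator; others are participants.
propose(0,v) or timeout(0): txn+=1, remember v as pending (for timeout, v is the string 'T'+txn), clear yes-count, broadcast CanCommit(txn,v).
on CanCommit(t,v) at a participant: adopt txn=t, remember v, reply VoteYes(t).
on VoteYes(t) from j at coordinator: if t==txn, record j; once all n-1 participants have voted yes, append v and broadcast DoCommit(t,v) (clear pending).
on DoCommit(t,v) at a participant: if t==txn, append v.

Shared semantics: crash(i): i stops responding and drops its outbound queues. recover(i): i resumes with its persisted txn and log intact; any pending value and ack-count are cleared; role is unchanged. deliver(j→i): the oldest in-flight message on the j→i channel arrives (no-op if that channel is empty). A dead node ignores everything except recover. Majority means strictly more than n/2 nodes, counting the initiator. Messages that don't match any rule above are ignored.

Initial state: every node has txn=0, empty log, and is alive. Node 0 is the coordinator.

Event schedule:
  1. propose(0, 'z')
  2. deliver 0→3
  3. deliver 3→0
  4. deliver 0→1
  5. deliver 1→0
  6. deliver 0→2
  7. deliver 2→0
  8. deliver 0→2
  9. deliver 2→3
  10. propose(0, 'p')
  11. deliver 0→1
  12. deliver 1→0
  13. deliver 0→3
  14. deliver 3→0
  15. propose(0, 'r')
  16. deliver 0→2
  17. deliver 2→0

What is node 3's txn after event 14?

after 1 — propose(0,'z'): n0:coor/t1/[-]
after 2 — deliver 0→3: n3:part/t1/[-]
after 3 — deliver 3→0: ·
after 4 — deliver 0→1: n1:part/t1/[-]
after 5 — deliver 1→0: ·
after 6 — deliver 0→2: n2:part/t1/[-]
after 7 — deliver 2→0: n0:coor/t1/[z]
after 8 — deliver 0→2: n2:part/t1/[z]
after 9 — deliver 2→3: ·
after 10 — propose(0,'p'): n0:coor/t2/[z]
after 11 — deliver 0→1: n1:part/t1/[z]
after 12 — deliver 1→0: ·
after 13 — deliver 0→3: n3:part/t1/[z]
after 14 — deliver 3→0: ·

1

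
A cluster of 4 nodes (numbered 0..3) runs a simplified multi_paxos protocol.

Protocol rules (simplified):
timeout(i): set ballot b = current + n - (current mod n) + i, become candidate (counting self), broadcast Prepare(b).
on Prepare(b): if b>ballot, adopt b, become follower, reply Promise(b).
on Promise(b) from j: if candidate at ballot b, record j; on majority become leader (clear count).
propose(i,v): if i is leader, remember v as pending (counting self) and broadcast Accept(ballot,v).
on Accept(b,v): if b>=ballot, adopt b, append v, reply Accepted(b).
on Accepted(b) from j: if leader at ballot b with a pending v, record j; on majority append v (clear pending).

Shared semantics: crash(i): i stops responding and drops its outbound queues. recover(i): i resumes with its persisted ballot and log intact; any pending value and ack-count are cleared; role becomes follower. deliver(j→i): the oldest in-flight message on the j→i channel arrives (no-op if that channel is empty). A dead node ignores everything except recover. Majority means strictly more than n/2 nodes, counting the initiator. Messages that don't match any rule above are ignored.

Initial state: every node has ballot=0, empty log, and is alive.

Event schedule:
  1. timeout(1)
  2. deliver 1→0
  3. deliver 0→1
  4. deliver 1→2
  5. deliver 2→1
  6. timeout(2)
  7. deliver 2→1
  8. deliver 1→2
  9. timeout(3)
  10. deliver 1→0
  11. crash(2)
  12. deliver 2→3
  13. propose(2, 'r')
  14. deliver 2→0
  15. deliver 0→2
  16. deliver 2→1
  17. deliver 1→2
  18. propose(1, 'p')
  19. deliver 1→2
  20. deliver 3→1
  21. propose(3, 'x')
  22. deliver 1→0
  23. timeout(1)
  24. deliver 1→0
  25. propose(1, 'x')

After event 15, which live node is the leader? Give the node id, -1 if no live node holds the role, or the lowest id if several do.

step 1 timeout(1): 1={cand,b=5,log=-}
step 2 deliver 1→0: 0={foll,b=5,log=-}
step 3 deliver 0→1: —
step 4 deliver 1→2: 2={foll,b=5,log=-}
step 5 deliver 2→1: 1={lead,b=5,log=-}
step 6 timeout(2): 2={cand,b=10,log=-}
step 7 deliver 2→1: 1={foll,b=10,log=-}
step 8 deliver 1→2: —
step 9 timeout(3): 3={cand,b=7,log=-}
step 10 deliver 1→0: —
step 11 crash(2): 2={✗cand,b=10,log=-}
step 12 deliver 2→3: —
step 13 propose(2,'r'): —
step 14 deliver 2→0: —
step 15 deliver 0→2: —

-1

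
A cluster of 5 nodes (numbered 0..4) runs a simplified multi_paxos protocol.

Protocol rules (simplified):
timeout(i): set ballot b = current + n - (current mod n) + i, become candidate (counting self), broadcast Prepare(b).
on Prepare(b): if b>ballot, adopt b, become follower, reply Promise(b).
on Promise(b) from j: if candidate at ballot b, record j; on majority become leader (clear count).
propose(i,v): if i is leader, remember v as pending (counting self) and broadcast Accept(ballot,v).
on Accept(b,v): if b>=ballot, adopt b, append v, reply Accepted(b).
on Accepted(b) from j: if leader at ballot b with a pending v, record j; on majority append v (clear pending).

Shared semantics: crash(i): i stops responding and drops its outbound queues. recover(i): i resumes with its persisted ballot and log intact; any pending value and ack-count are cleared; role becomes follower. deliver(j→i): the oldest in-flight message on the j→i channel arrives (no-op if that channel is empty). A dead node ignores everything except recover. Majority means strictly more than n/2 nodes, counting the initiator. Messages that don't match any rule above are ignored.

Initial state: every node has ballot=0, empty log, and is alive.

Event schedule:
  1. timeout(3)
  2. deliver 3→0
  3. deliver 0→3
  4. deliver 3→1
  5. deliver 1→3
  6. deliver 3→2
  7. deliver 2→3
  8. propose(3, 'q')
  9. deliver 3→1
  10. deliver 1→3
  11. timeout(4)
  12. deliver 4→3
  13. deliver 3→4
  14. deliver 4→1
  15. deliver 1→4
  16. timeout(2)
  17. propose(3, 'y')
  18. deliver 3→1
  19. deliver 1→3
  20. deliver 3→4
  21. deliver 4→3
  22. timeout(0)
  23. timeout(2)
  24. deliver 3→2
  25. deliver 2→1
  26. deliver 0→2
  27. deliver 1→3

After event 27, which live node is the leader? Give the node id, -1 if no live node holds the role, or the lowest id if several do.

-1

1. timeout(3):  <3:cand b8 ->
2. deliver 3→0:  <0:foll b8 ->
3. deliver 0→3:  nop
4. deliver 3→1:  <1:foll b8 ->
5. deliver 1→3:  <3:lead b8 ->
6. deliver 3→2:  <2:foll b8 ->
7. deliver 2→3:  nop
8. propose(3,'q'):  nop
9. deliver 3→1:  <1:foll b8 q>
10. deliver 1→3:  nop
11. timeout(4):  <4:cand b9 ->
12. deliver 4→3:  <3:foll b9 ->
13. deliver 3→4:  nop
14. deliver 4→1:  <1:foll b9 q>
15. deliver 1→4:  nop
16. timeout(2):  <2:cand b12 ->
17. propose(3,'y'):  nop
18. deliver 3→1:  nop
19. deliver 1→3:  nop
20. deliver 3→4:  nop
21. deliver 4→3:  nop
22. timeout(0):  <0:cand b10 ->
23. timeout(2):  <2:cand b17 ->
24. deliver 3→2:  nop
25. deliver 2→1:  <1:foll b12 q>
26. deliver 0→2:  nop
27. deliver 1→3:  nop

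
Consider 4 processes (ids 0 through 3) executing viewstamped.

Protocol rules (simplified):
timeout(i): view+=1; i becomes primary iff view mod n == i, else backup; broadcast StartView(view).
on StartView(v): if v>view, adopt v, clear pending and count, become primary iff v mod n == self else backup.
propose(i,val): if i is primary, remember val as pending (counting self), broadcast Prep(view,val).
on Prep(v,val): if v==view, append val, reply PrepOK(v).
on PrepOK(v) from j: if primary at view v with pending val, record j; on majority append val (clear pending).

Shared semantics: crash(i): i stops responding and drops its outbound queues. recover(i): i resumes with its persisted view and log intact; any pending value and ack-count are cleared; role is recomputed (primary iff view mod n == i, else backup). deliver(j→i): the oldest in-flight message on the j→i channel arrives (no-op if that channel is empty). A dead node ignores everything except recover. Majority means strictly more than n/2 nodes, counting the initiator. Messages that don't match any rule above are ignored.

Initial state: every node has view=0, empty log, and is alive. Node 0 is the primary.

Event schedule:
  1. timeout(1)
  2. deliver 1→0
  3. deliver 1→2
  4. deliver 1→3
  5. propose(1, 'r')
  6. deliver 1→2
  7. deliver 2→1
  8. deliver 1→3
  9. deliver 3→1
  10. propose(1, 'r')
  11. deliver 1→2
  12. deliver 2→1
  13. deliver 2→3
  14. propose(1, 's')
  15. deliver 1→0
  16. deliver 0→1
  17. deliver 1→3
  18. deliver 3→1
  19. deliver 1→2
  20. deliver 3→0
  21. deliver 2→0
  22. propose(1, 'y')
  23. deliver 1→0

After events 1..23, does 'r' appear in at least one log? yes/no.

step 1 timeout(1): 1={prim,v=1,log=-}
step 2 deliver 1→0: 0={back,v=1,log=-}
step 3 deliver 1→2: 2={back,v=1,log=-}
step 4 deliver 1→3: 3={back,v=1,log=-}
step 5 propose(1,'r'): —
step 6 deliver 1→2: 2={back,v=1,log=r}
step 7 deliver 2→1: —
step 8 deliver 1→3: 3={back,v=1,log=r}
step 9 deliver 3→1: 1={prim,v=1,log=r}
step 10 propose(1,'r'): —
step 11 deliver 1→2: 2={back,v=1,log=r,r}
step 12 deliver 2→1: —
step 13 deliver 2→3: —
step 14 propose(1,'s'): —
step 15 deliver 1→0: 0={back,v=1,log=r}
step 16 deliver 0→1: —
step 17 deliver 1→3: 3={back,v=1,log=r,r}
step 18 deliver 3→1: 1={prim,v=1,log=r,s}
step 19 deliver 1→2: 2={back,v=1,log=r,r,s}
step 20 deliver 3→0: —
step 21 deliver 2→0: —
step 22 propose(1,'y'): —
step 23 deliver 1→0: 0={back,v=1,log=r,r}

yes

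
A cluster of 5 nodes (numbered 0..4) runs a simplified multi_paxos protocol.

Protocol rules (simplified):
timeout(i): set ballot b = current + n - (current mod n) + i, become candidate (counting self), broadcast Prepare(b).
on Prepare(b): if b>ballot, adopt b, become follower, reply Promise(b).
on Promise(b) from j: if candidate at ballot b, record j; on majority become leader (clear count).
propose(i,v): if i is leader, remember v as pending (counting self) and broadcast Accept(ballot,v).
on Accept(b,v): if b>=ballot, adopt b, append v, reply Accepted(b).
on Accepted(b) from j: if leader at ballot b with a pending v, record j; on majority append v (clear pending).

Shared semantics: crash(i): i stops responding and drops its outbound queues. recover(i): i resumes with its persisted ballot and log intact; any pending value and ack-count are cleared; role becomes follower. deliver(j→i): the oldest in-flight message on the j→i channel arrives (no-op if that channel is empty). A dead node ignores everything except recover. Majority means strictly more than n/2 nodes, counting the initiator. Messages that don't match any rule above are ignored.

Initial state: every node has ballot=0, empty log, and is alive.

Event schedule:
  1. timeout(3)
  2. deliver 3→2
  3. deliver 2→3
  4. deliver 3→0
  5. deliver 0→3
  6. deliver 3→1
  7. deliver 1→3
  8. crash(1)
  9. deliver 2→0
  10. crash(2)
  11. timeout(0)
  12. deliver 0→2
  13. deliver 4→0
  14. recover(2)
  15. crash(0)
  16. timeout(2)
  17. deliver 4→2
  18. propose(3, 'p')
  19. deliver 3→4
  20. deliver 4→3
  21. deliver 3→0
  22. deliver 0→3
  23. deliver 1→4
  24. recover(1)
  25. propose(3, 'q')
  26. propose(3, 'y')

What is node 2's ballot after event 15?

e1 timeout(3): 3[cand,b=8,-]
e2 deliver 3→2: 2[foll,b=8,-]
e3 deliver 2→3: ·
e4 deliver 3→0: 0[foll,b=8,-]
e5 deliver 0→3: 3[lead,b=8,-]
e6 deliver 3→1: 1[foll,b=8,-]
e7 deliver 1→3: ·
e8 crash(1): 1[✗foll,b=8,-]
e9 deliver 2→0: ·
e10 crash(2): 2[✗foll,b=8,-]
e11 timeout(0): 0[cand,b=10,-]
e12 deliver 0→2: ·
e13 deliver 4→0: ·
e14 recover(2): 2[foll,b=8,-]
e15 crash(0): 0[✗cand,b=10,-]

8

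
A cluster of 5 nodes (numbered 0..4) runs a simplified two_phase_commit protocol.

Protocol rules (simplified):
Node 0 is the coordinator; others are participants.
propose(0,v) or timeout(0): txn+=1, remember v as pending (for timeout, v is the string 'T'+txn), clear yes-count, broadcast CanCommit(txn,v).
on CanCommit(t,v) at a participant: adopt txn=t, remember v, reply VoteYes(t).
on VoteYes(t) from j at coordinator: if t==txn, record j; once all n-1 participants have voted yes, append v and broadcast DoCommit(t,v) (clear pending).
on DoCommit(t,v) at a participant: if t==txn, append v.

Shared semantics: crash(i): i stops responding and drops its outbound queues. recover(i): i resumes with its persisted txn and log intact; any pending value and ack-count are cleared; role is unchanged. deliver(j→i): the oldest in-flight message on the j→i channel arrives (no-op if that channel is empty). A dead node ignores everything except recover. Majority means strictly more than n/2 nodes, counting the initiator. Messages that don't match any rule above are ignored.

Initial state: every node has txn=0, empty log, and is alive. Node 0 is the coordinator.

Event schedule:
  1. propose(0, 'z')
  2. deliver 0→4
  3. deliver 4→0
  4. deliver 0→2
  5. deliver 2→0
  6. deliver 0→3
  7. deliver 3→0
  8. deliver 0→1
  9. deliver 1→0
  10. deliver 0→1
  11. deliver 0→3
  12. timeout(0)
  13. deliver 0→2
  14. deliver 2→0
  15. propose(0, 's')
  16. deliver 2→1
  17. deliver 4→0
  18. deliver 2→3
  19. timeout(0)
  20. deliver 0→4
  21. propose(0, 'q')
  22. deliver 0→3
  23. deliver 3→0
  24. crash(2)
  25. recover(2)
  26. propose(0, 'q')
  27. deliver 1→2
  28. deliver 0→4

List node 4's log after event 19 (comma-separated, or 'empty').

1. propose(0,'z'):  <0:coor t1 ->
2. deliver 0→4:  <4:part t1 ->
3. deliver 4→0:  nop
4. deliver 0→2:  <2:part t1 ->
5. deliver 2→0:  nop
6. deliver 0→3:  <3:part t1 ->
7. deliver 3→0:  nop
8. deliver 0→1:  <1:part t1 ->
9. deliver 1→0:  <0:coor t1 z>
10. deliver 0→1:  <1:part t1 z>
11. deliver 0→3:  <3:part t1 z>
12. timeout(0):  <0:coor t2 z>
13. deliver 0→2:  <2:part t1 z>
14. deliver 2→0:  nop
15. propose(0,'s'):  <0:coor t3 z>
16. deliver 2→1:  nop
17. deliver 4→0:  nop
18. deliver 2→3:  nop
19. timeout(0):  <0:coor t4 z>

empty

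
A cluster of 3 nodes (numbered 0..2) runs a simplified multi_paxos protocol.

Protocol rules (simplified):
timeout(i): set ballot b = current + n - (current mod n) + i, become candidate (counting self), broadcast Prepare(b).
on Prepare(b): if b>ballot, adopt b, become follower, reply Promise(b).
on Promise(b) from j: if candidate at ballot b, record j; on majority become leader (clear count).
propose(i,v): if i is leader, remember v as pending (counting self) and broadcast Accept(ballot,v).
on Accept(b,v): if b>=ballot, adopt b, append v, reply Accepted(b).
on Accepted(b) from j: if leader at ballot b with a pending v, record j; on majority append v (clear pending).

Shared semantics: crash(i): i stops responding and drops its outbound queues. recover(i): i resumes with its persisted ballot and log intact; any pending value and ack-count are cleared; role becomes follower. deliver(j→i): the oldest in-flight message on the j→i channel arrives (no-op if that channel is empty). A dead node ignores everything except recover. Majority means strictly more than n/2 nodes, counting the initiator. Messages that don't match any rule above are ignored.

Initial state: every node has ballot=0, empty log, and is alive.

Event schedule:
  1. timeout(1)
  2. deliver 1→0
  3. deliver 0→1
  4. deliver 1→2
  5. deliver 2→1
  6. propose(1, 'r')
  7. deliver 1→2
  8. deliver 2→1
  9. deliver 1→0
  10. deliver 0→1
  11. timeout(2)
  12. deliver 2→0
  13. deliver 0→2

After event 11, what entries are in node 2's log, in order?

step 1 timeout(1): 1={cand,b=4,log=-}
step 2 deliver 1→0: 0={foll,b=4,log=-}
step 3 deliver 0→1: 1={lead,b=4,log=-}
step 4 deliver 1→2: 2={foll,b=4,log=-}
step 5 deliver 2→1: —
step 6 propose(1,'r'): —
step 7 deliver 1→2: 2={foll,b=4,log=r}
step 8 deliver 2→1: 1={lead,b=4,log=r}
step 9 deliver 1→0: 0={foll,b=4,log=r}
step 10 deliver 0→1: —
step 11 timeout(2): 2={cand,b=8,log=r}

r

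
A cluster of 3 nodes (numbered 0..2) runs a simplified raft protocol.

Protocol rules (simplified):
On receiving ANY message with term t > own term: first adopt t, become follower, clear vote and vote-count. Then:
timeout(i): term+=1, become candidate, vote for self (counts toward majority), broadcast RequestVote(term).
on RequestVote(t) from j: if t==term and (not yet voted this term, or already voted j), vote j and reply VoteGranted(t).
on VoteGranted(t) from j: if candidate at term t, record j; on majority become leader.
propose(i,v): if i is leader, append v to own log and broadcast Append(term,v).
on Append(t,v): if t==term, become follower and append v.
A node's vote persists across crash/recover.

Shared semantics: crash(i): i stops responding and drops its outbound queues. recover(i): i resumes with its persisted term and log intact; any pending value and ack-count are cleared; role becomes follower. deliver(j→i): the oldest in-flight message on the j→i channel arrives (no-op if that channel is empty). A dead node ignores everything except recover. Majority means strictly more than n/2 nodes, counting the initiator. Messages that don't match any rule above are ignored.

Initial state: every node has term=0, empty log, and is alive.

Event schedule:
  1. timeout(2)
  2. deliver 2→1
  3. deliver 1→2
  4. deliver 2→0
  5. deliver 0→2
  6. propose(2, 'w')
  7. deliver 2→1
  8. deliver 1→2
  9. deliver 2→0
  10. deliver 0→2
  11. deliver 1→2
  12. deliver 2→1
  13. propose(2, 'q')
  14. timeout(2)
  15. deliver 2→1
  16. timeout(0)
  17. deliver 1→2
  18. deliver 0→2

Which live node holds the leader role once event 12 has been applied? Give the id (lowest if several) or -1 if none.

2

[1] timeout(2) → N2(cand t1 [-])
[2] deliver 2→1 → N1(foll t1 [-])
[3] deliver 1→2 → N2(lead t1 [-])
[4] deliver 2→0 → N0(foll t1 [-])
[5] deliver 0→2 → ∅
[6] propose(2,'w') → N2(lead t1 [w])
[7] deliver 2→1 → N1(foll t1 [w])
[8] deliver 1→2 → ∅
[9] deliver 2→0 → N0(foll t1 [w])
[10] deliver 0→2 → ∅
[11] deliver 1→2 → ∅
[12] deliver 2→1 → ∅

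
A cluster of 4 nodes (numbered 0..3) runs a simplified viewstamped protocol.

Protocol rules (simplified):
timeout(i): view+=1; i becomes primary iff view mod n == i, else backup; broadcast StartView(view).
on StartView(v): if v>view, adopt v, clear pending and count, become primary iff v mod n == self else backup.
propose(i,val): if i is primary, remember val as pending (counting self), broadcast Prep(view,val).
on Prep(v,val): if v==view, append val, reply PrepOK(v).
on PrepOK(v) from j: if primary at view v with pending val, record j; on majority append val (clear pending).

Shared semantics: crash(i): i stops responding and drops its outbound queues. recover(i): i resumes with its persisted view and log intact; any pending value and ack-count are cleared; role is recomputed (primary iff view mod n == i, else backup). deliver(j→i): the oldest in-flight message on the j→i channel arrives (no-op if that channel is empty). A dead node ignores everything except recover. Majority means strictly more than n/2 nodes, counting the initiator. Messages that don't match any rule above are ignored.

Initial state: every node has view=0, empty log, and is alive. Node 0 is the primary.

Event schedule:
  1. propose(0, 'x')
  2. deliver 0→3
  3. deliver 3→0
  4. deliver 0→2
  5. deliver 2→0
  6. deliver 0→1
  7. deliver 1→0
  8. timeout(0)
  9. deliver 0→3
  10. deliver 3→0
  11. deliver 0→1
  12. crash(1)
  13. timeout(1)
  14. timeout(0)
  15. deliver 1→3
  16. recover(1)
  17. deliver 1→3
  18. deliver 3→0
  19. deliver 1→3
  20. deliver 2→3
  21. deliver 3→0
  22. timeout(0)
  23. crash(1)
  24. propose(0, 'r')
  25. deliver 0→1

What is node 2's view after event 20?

[1] propose(0,'x') → ∅
[2] deliver 0→3 → N3(back v0 [x])
[3] deliver 3→0 → ∅
[4] deliver 0→2 → N2(back v0 [x])
[5] deliver 2→0 → N0(prim v0 [x])
[6] deliver 0→1 → N1(back v0 [x])
[7] deliver 1→0 → ∅
[8] timeout(0) → N0(back v1 [x])
[9] deliver 0→3 → N3(back v1 [x])
[10] deliver 3→0 → ∅
[11] deliver 0→1 → N1(prim v1 [x])
[12] crash(1) → N1(✗prim v1 [x])
[13] timeout(1) → ∅
[14] timeout(0) → N0(back v2 [x])
[15] deliver 1→3 → ∅
[16] recover(1) → N1(prim v1 [x])
[17] deliver 1→3 → ∅
[18] deliver 3→0 → ∅
[19] deliver 1→3 → ∅
[20] deliver 2→3 → ∅

0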